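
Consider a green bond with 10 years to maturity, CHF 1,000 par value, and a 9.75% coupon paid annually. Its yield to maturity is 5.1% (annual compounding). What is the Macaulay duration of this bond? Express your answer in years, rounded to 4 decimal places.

7.2905 years

Periodic yield y = 0.051. Discount each cash flow and weight by its year:
  t   CF        PV=CF/(1+0.051)^t    t·PV
  1        97.50        92.7688        92.7688
  2        97.50        88.2672       176.5343
  3        97.50        83.9840       251.9519
  4        97.50        79.9086       319.6346
  5        97.50        76.0311       380.1553
  6        97.50        72.3416       434.0498
  7        97.50        68.8312       481.8187
  8        97.50        65.4912       523.9295
  9        97.50        62.3132       560.8190
  10    1,097.50       667.3864     6,673.8643
  Σ                  1,357.3234     9,895.5262
Price P = Σ PV = 1,357.3234.
Macaulay duration = Σ(t·PV) / P = 9,895.5262 / 1,357.3234 = 7.29047 years.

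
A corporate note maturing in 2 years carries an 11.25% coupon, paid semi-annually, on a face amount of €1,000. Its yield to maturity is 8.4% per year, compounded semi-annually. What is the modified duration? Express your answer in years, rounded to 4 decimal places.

Periodic yield y = 0.042. First find Macaulay duration:
  t   CF        PV=CF/(1+0.042)^t    t·PV
  1        56.25        53.9827        53.9827
  2        56.25        51.8068       103.6137
  3        56.25        49.7187       149.1560
  4     1,056.25       895.9749     3,583.8996
  Σ                  1,051.4831     3,890.6520
P = 1,051.4831; Macaulay duration = 3,890.6520 / 1,051.4831 = 3.70016 half-year periods = 1.85008 years.
Modified duration = D_Mac / (1 + y) = 1.85008 / 1.042 = 1.77551 years.

1.7755 years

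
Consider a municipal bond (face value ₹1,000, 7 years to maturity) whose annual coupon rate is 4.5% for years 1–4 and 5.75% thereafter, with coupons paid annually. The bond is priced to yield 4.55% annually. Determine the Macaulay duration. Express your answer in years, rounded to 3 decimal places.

6.151 years

Periodic yield y = 0.0455. Discount each cash flow and weight by its year:
  t   CF        PV=CF/(1+0.0455)^t    t·PV
  1        45.00        43.0416        43.0416
  2        45.00        41.1684        82.3369
  3        45.00        39.3768       118.1304
  4        45.00        37.6631       150.6525
  5        57.50        46.0307       230.1535
  6        57.50        44.0275       264.1648
  7     1,057.50       774.4834     5,421.3838
  Σ                  1,025.7915     6,309.8635
Price P = Σ PV = 1,025.7915.
Macaulay duration = Σ(t·PV) / P = 6,309.8635 / 1,025.7915 = 6.15121 years.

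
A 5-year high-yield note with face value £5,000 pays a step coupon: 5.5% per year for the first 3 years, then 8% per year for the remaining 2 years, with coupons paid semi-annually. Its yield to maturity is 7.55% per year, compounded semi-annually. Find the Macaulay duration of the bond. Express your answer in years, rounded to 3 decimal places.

4.401 years

Periodic yield y = 0.03775. Discount each cash flow and weight by its period:
  t   CF        PV=CF/(1+0.03775)^t    t·PV
  1       137.50       132.4982       132.4982
  2       137.50       127.6783       255.3567
  3       137.50       123.0338       369.1014
  4       137.50       118.5582       474.2329
  5       137.50       114.2455       571.2273
  6       137.50       110.0896       660.5375
  7       200.00       154.3053     1,080.1370
  8       200.00       148.6922     1,189.5372
  9       200.00       143.2832     1,289.5489
  10    5,200.00     3,589.8469    35,898.4687
  Σ                  4,762.2312    41,920.6460
Price P = Σ PV = 4,762.2312.
Macaulay duration = Σ(t·PV) / P = 41,920.6460 / 4,762.2312 = 8.80273 half-year periods.
In years: 8.80273 / 2 = 4.40137 years.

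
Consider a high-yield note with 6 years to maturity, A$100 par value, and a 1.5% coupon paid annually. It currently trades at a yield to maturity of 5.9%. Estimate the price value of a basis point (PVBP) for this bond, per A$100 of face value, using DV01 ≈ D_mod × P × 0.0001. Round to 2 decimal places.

Periodic yield y = 0.059.
  t   CF        PV=CF/(1+0.059)^t    t·PV
  1         1.50         1.4164         1.4164
  2         1.50         1.3375         2.6750
  3         1.50         1.2630         3.7890
  4         1.50         1.1926         4.7705
  5         1.50         1.1262         5.6309
  6       101.50        71.9599       431.7591
  Σ                     78.2956       450.0411
P = 78.2956; D_Mac = 5.74797 yrs; D_mod = 5.42774 yrs.
DV01 ≈ 5.42774 × 78.2956 × 0.0001 = 0.042497.

A$0.04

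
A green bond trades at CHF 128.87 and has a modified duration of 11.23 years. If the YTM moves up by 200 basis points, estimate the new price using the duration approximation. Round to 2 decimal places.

CHF 99.93

Duration approximation: ΔP/P ≈ -D_mod · Δy = -11.23 × (+0.02) = -0.224600.
New price ≈ 128.87 × (1 - 0.224600) = 99.925798.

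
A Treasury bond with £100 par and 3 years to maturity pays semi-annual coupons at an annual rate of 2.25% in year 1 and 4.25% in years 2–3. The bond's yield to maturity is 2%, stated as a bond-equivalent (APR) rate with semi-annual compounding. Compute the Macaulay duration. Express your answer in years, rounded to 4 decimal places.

Periodic yield y = 0.01. Discount each cash flow and weight by its period:
  t   CF        PV=CF/(1+0.01)^t    t·PV
  1        1.125         1.1139         1.1139
  2        1.125         1.1028         2.2057
  3        2.125         2.0625         6.1875
  4        2.125         2.0421         8.1683
  5        2.125         2.0219        10.1093
  6      102.125        96.2064       577.2382
  Σ                    104.5495       605.0229
Price P = Σ PV = 104.5495.
Macaulay duration = Σ(t·PV) / P = 605.0229 / 104.5495 = 5.78695 half-year periods.
In years: 5.78695 / 2 = 2.89348 years.

2.8935 years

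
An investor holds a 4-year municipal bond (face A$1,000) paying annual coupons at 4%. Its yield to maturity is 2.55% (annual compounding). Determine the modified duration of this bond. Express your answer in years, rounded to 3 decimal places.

3.688 years

Periodic yield y = 0.0255. First find Macaulay duration:
  t   CF        PV=CF/(1+0.0255)^t    t·PV
  1        40.00        39.0054        39.0054
  2        40.00        38.0355        76.0709
  3        40.00        37.0897       111.2690
  4     1,040.00       940.3525     3,761.4100
  Σ                  1,054.4830     3,987.7553
P = 1,054.4830; Macaulay duration = 3,987.7553 / 1,054.4830 = 3.78172 years.
Modified duration = D_Mac / (1 + y) = 3.78172 / 1.0255 = 3.68768 years.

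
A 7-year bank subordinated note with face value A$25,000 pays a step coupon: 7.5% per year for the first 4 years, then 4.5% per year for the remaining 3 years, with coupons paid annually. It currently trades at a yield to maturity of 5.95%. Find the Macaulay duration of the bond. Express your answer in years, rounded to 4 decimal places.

Periodic yield y = 0.0595. Discount each cash flow and weight by its year:
  t   CF        PV=CF/(1+0.0595)^t    t·PV
  1     1,875.00     1,769.7027     1,769.7027
  2     1,875.00     1,670.3187     3,340.6375
  3     1,875.00     1,576.5160     4,729.5481
  4     1,875.00     1,487.9811     5,951.9246
  5     1,125.00       842.6510     4,213.2548
  6     1,125.00       795.3289     4,771.9733
  7    26,125.00    17,432.0945   122,024.6616
  Σ                 25,574.5929   146,801.7024
Price P = Σ PV = 25,574.5929.
Macaulay duration = Σ(t·PV) / P = 146,801.7024 / 25,574.5929 = 5.74014 years.

5.7401 years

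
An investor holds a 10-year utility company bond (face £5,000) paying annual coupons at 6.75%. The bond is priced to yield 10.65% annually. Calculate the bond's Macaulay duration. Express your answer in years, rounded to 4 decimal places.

7.2010 years

Periodic yield y = 0.1065. Discount each cash flow and weight by its year:
  t   CF        PV=CF/(1+0.1065)^t    t·PV
  1       337.50       305.0158       305.0158
  2       337.50       275.6582       551.3164
  3       337.50       249.1263       747.3788
  4       337.50       225.1480       900.5920
  5       337.50       203.4776     1,017.3882
  6       337.50       183.8930     1,103.3582
  7       337.50       166.1934     1,163.3540
  8       337.50       150.1974     1,201.5792
  9       337.50       135.7410     1,221.6689
  10    5,337.50     1,940.0982    19,400.9817
  Σ                  3,834.5490    27,612.6333
Price P = Σ PV = 3,834.5490.
Macaulay duration = Σ(t·PV) / P = 27,612.6333 / 3,834.5490 = 7.20101 years.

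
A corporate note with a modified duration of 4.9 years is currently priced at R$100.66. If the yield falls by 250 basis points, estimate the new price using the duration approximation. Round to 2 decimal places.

Duration approximation: ΔP/P ≈ -D_mod · Δy = -4.9 × (-0.025) = +0.122500.
New price ≈ 100.66 × (1 + 0.122500) = 112.99085.

R$112.99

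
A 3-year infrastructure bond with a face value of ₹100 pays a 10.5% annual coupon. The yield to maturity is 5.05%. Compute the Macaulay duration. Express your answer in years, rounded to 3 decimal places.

2.743 years

Periodic yield y = 0.0505. Discount each cash flow and weight by its year:
  t   CF        PV=CF/(1+0.0505)^t    t·PV
  1        10.50         9.9952         9.9952
  2        10.50         9.5147        19.0295
  3       110.50        95.3178       285.9535
  Σ                    114.8278       314.9782
Price P = Σ PV = 114.8278.
Macaulay duration = Σ(t·PV) / P = 314.9782 / 114.8278 = 2.74305 years.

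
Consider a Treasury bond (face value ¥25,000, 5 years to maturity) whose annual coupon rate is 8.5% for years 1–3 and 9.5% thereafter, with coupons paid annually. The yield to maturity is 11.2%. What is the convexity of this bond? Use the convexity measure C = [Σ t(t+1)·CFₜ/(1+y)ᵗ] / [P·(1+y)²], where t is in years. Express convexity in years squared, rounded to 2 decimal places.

19.37

With y = 0.112:
  t   CF        PV=CF/(1+0.112)^t    t·PV        t(t+1)·PV
  1     2,125.00     1,910.9712     1,910.9712       3,821.9424
  2     2,125.00     1,718.4993     3,436.9986      10,310.9958
  3     2,125.00     1,545.4130     4,636.2391      18,544.9565
  4     2,375.00     1,553.2611     6,213.0444      31,065.2219
  5    27,375.00    16,100.1600    80,500.7999     483,004.7996
  Σ                 22,828.3046    96,698.0533     546,747.9163
P = 22,828.3046.
Convexity = Σ t(t+1)·PV / [P·(1+y)²] = 546,747.9163 / (22,828.3046 × 1.236544) = 19.36885.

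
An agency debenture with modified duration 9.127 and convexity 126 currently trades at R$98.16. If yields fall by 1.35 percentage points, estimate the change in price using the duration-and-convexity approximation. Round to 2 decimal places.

Duration effect: -D_mod·Δy = -9.127 × (-0.0135) = +0.1232145
Convexity effect: ½·C·(Δy)² = 0.5 × 126 × (-0.0135)² = +0.01148175
ΔP/P ≈ +0.1232145 + 0.01148175 = +0.13469625
ΔP ≈ 98.16 × (+0.13469625) = +13.2217839.

+R$13.22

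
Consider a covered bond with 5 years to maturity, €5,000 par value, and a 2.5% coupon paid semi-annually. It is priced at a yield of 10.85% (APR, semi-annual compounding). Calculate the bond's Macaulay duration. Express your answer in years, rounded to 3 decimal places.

Periodic yield y = 0.05425. Discount each cash flow and weight by its period:
  t   CF        PV=CF/(1+0.05425)^t    t·PV
  1        62.50        59.2839        59.2839
  2        62.50        56.2332       112.4664
  3        62.50        53.3395       160.0186
  4        62.50        50.5948       202.3791
  5        62.50        47.9912       239.9562
  6        62.50        45.5217       273.1301
  7        62.50        43.1792       302.2545
  8        62.50        40.9573       327.6583
  9        62.50        38.8497       349.6472
  10    5,062.50     2,984.8942    29,848.9418
  Σ                  3,420.8446    31,875.7360
Price P = Σ PV = 3,420.8446.
Macaulay duration = Σ(t·PV) / P = 31,875.7360 / 3,420.8446 = 9.31809 half-year periods.
In years: 9.31809 / 2 = 4.65904 years.

4.659 years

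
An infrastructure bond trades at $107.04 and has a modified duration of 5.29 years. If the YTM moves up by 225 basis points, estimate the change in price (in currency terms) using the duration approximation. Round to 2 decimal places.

Duration approximation: ΔP/P ≈ -D_mod · Δy = -5.29 × (+0.0225) = -0.119025.
ΔP ≈ 107.04 × (-0.119025) = -12.740436.

-$12.74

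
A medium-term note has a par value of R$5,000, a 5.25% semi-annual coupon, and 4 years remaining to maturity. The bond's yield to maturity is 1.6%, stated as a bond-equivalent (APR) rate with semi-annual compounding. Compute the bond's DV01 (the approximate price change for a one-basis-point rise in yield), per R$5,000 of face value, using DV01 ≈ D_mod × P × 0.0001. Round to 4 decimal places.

Periodic yield y = 0.008.
  t   CF        PV=CF/(1+0.008)^t    t·PV
  1       131.25       130.2083       130.2083
  2       131.25       129.1749       258.3499
  3       131.25       128.1497       384.4492
  4       131.25       127.1327       508.5307
  5       131.25       126.1237       630.6184
  6       131.25       125.1227       750.7362
  7       131.25       124.1297       868.9077
  8     5,131.25     4,814.3639    38,514.9115
  Σ                  5,704.4057    42,046.7119
P = 5,704.4057; D_Mac = 7.37092 half-year periods = 3.68546 yrs; D_mod = 3.65621 yrs.
DV01 ≈ 3.65621 × 5,704.4057 × 0.0001 = 2.085650.

R$2.0857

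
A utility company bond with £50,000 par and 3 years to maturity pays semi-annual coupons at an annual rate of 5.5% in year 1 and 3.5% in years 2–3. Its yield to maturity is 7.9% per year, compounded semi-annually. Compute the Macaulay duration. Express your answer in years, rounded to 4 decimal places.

2.8200 years

Periodic yield y = 0.0395. Discount each cash flow and weight by its period:
  t   CF        PV=CF/(1+0.0395)^t    t·PV
  1     1,375.00     1,322.7513     1,322.7513
  2     1,375.00     1,272.4880     2,544.9761
  3       875.00       778.9948     2,336.9845
  4       875.00       749.3938     2,997.5751
  5       875.00       720.9175     3,604.5876
  6    50,875.00    40,323.4294   241,940.5762
  Σ                 45,167.9749   254,747.4508
Price P = Σ PV = 45,167.9749.
Macaulay duration = Σ(t·PV) / P = 254,747.4508 / 45,167.9749 = 5.64000 half-year periods.
In years: 5.64000 / 2 = 2.82000 years.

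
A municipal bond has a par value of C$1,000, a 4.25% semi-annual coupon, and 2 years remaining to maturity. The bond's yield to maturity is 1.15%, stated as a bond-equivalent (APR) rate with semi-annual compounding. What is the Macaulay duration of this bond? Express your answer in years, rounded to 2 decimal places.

1.94 years

Periodic yield y = 0.00575. Discount each cash flow and weight by its period:
  t   CF        PV=CF/(1+0.00575)^t    t·PV
  1        21.25        21.1285        21.1285
  2        21.25        21.0077        42.0154
  3        21.25        20.8876        62.6628
  4     1,021.25       998.0951     3,992.3802
  Σ                  1,061.1189     4,118.1870
Price P = Σ PV = 1,061.1189.
Macaulay duration = Σ(t·PV) / P = 4,118.1870 / 1,061.1189 = 3.88099 half-year periods.
In years: 3.88099 / 2 = 1.94049 years.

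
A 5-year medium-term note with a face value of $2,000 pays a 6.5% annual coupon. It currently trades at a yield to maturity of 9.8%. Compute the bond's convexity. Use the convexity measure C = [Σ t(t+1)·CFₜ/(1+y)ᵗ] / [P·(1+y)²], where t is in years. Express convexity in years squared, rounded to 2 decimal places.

With y = 0.098:
  t   CF        PV=CF/(1+0.098)^t    t·PV        t(t+1)·PV
  1       130.00       118.3971       118.3971         236.7942
  2       130.00       107.8298       215.6595         646.9786
  3       130.00        98.2056       294.6169       1,178.4674
  4       130.00        89.4405       357.7618       1,788.8091
  5     2,130.00     1,334.6516     6,673.2579      40,039.5472
  Σ                  1,748.5245     7,659.6932      43,890.5965
P = 1,748.5245.
Convexity = Σ t(t+1)·PV / [P·(1+y)²] = 43,890.5965 / (1,748.5245 × 1.205604) = 20.82069.

20.82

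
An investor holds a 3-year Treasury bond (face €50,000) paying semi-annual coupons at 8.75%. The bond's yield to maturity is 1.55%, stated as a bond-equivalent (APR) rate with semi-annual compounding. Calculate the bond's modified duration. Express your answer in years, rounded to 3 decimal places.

Periodic yield y = 0.00775. First find Macaulay duration:
  t   CF        PV=CF/(1+0.00775)^t    t·PV
  1     2,187.50     2,170.6773     2,170.6773
  2     2,187.50     2,153.9839     4,307.9678
  3     2,187.50     2,137.4189     6,412.2566
  4     2,187.50     2,120.9813     8,483.9251
  5     2,187.50     2,104.6701    10,523.3504
  6    52,187.50    49,825.2690   298,951.6139
  Σ                 60,513.0003   330,849.7910
P = 60,513.0003; Macaulay duration = 330,849.7910 / 60,513.0003 = 5.46742 half-year periods = 2.73371 years.
Modified duration = D_Mac / (1 + y) = 2.73371 / 1.00775 = 2.71269 years.

2.713 years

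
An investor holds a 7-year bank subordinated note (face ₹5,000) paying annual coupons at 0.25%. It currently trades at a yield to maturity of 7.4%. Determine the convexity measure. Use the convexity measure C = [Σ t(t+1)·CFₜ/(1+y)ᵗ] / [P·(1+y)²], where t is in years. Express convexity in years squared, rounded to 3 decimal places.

With y = 0.074:
  t   CF        PV=CF/(1+0.074)^t    t·PV        t(t+1)·PV
  1        12.50        11.6387        11.6387          23.2775
  2        12.50        10.8368        21.6736          65.0209
  3        12.50        10.0901        30.2704         121.0817
  4        12.50         9.3949        37.5797         187.8983
  5        12.50         8.7476        43.7380         262.4278
  6        12.50         8.1449        48.8692         342.0847
  7     5,012.50     3,041.0560    21,287.3919     170,299.1354
  Σ                  3,099.9091    21,481.1616     171,300.9262
P = 3,099.9091.
Convexity = Σ t(t+1)·PV / [P·(1+y)²] = 171,300.9262 / (3,099.9091 × 1.153476) = 47.90736.

47.907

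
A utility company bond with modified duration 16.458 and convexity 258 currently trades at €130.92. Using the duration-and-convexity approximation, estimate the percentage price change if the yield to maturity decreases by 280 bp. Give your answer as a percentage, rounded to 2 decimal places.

Duration effect: -D_mod·Δy = -16.458 × (-0.028) = +0.460824
Convexity effect: ½·C·(Δy)² = 0.5 × 258 × (-0.028)² = +0.1011360
ΔP/P ≈ +0.460824 + 0.1011360 = +0.561960
= +56.1960%.

+56.20%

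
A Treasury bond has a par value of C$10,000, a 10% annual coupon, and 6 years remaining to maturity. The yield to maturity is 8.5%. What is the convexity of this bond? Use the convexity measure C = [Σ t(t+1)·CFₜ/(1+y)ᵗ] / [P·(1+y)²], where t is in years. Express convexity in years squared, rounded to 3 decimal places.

26.550

With y = 0.085:
  t   CF        PV=CF/(1+0.085)^t    t·PV        t(t+1)·PV
  1     1,000.00       921.6590       921.6590       1,843.3180
  2     1,000.00       849.4553     1,698.9106       5,096.7317
  3     1,000.00       782.9081     2,348.7243       9,394.8972
  4     1,000.00       721.5743     2,886.2971      14,431.4857
  5     1,000.00       665.0454     3,325.2271      19,951.3627
  6    11,000.00     6,742.3960    40,454.3760     283,180.6319
  Σ                 10,683.0381    51,635.1941     333,898.4271
P = 10,683.0381.
Convexity = Σ t(t+1)·PV / [P·(1+y)²] = 333,898.4271 / (10,683.0381 × 1.177225) = 26.54973.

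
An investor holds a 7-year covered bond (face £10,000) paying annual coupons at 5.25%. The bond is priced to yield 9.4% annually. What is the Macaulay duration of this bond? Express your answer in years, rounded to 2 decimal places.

Periodic yield y = 0.094. Discount each cash flow and weight by its year:
  t   CF        PV=CF/(1+0.094)^t    t·PV
  1       525.00       479.8903       479.8903
  2       525.00       438.6566       877.3132
  3       525.00       400.9658     1,202.8974
  4       525.00       366.5135     1,466.0541
  5       525.00       335.0215     1,675.1076
  6       525.00       306.2354     1,837.4123
  7    10,525.00     5,611.7828    39,282.4793
  Σ                  7,939.0659    46,821.1542
Price P = Σ PV = 7,939.0659.
Macaulay duration = Σ(t·PV) / P = 46,821.1542 / 7,939.0659 = 5.89756 years.

5.90 years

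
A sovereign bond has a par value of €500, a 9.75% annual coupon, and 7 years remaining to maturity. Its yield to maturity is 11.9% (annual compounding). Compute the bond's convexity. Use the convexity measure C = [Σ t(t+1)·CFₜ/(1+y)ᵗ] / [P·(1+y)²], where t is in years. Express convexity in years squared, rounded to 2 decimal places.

With y = 0.119:
  t   CF        PV=CF/(1+0.119)^t    t·PV        t(t+1)·PV
  1        48.75        43.5657        43.5657          87.1314
  2        48.75        38.9327        77.8654         233.5962
  3        48.75        34.7924       104.3772         417.5088
  4        48.75        31.0924       124.3696         621.8480
  5        48.75        27.7859       138.9294         833.5765
  6        48.75        24.8310       148.9860       1,042.9017
  7       548.75       249.7836     1,748.4852      13,987.8818
  Σ                    450.7837     2,386.5785      17,224.4444
P = 450.7837.
Convexity = Σ t(t+1)·PV / [P·(1+y)²] = 17,224.4444 / (450.7837 × 1.252161) = 30.51525.

30.52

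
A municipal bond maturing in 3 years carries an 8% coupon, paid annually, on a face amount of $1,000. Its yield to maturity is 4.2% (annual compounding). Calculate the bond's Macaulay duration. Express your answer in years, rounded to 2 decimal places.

2.79 years

Periodic yield y = 0.042. Discount each cash flow and weight by its year:
  t   CF        PV=CF/(1+0.042)^t    t·PV
  1        80.00        76.7754        76.7754
  2        80.00        73.6808       147.3617
  3     1,080.00       954.5982     2,863.7945
  Σ                  1,105.0544     3,087.9316
Price P = Σ PV = 1,105.0544.
Macaulay duration = Σ(t·PV) / P = 3,087.9316 / 1,105.0544 = 2.79437 years.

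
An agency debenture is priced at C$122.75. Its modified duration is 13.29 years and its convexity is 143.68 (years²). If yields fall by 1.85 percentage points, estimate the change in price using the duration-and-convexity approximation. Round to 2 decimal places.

+C$33.20

Duration effect: -D_mod·Δy = -13.29 × (-0.0185) = +0.245865
Convexity effect: ½·C·(Δy)² = 0.5 × 143.68 × (-0.0185)² = +0.02458724
ΔP/P ≈ +0.245865 + 0.02458724 = +0.27045224
ΔP ≈ 122.75 × (+0.27045224) = +33.19801246.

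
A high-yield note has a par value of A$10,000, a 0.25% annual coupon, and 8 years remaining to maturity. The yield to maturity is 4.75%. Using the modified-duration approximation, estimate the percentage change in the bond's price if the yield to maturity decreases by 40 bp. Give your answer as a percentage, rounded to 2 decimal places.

+3.02%

Periodic yield y = 0.0475. Modified duration first:
  t   CF        PV=CF/(1+0.0475)^t    t·PV
  1        25.00        23.8663        23.8663
  2        25.00        22.7841        45.5682
  3        25.00        21.7509        65.2528
  4        25.00        20.7646        83.0585
  5        25.00        19.8230        99.1151
  6        25.00        18.9241       113.5448
  7        25.00        18.0660       126.4619
  8    10,025.00     6,915.9545    55,327.6361
  Σ                  7,061.9337    55,884.5037
P = 7,061.9337; D_Mac = 7.91348 yrs; D_mod = 7.91348/(1+0.0475) = 7.55464 yrs.
ΔP/P ≈ -D_mod · Δy = -7.55464 × (-0.004) = +0.030219 = +3.0219%.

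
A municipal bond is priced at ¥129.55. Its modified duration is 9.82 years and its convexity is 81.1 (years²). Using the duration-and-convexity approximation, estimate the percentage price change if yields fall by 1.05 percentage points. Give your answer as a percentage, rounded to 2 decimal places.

+10.76%

Duration effect: -D_mod·Δy = -9.82 × (-0.0105) = +0.103110
Convexity effect: ½·C·(Δy)² = 0.5 × 81.1 × (-0.0105)² = +0.0044706375
ΔP/P ≈ +0.103110 + 0.0044706375 = +0.1075806375
= +10.75806375%.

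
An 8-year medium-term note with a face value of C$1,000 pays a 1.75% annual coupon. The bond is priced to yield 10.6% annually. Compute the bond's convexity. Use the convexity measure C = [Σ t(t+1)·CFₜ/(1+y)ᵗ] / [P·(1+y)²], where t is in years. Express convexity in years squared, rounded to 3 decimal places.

With y = 0.106:
  t   CF        PV=CF/(1+0.106)^t    t·PV        t(t+1)·PV
  1        17.50        15.8228        15.8228          31.6456
  2        17.50        14.3063        28.6126          85.8379
  3        17.50        12.9352        38.8056         155.2222
  4        17.50        11.6955        46.7819         233.9093
  5        17.50        10.5746        52.8728         317.2369
  6        17.50         9.5611        57.3665         401.5657
  7        17.50         8.6447        60.5132         484.1057
  8     1,017.50       454.4576     3,635.6611      32,720.9496
  Σ                    537.9978     3,936.4365      34,430.4728
P = 537.9978.
Convexity = Σ t(t+1)·PV / [P·(1+y)²] = 34,430.4728 / (537.9978 × 1.223236) = 52.31813.

52.318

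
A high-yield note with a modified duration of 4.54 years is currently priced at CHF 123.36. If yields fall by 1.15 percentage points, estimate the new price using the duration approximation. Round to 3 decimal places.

Duration approximation: ΔP/P ≈ -D_mod · Δy = -4.54 × (-0.0115) = +0.052210.
New price ≈ 123.36 × (1 + 0.052210) = 129.8006256.

CHF 129.801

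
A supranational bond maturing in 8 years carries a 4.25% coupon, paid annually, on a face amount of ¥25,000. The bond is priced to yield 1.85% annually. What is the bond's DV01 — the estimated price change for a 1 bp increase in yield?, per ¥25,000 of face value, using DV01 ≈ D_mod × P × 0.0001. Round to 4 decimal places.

¥20.3455

Periodic yield y = 0.0185.
  t   CF        PV=CF/(1+0.0185)^t    t·PV
  1     1,062.50     1,043.2008     1,043.2008
  2     1,062.50     1,024.2521     2,048.5042
  3     1,062.50     1,005.6476     3,016.9429
  4     1,062.50       987.3811     3,949.5244
  5     1,062.50       969.4463     4,847.2317
  6     1,062.50       951.8373     5,711.0241
  7     1,062.50       934.5482     6,541.8374
  8    26,062.50    22,507.5283   180,060.2267
  Σ                 29,423.8418   207,218.4921
P = 29,423.8418; D_Mac = 7.04254 yrs; D_mod = 6.91462 yrs.
DV01 ≈ 6.91462 × 29,423.8418 × 0.0001 = 20.345458.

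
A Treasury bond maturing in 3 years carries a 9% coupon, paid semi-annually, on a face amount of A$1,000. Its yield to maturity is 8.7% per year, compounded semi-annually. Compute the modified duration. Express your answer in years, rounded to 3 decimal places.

2.584 years

Periodic yield y = 0.0435. First find Macaulay duration:
  t   CF        PV=CF/(1+0.0435)^t    t·PV
  1        45.00        43.1241        43.1241
  2        45.00        41.3264        82.6528
  3        45.00        39.6036       118.8109
  4        45.00        37.9527       151.8108
  5        45.00        36.3706       181.8529
  6     1,045.00       809.3970     4,856.3818
  Σ                  1,007.7744     5,434.6333
P = 1,007.7744; Macaulay duration = 5,434.6333 / 1,007.7744 = 5.39271 half-year periods = 2.69635 years.
Modified duration = D_Mac / (1 + y) = 2.69635 / 1.0435 = 2.58395 years.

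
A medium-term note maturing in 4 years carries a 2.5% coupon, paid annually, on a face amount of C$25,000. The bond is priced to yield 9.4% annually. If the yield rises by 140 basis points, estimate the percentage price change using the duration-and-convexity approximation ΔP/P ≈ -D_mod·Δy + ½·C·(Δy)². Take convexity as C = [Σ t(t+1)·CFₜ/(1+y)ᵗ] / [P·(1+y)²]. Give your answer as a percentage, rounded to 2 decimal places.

-4.75%

With y = 0.094:
  t   CF        PV=CF/(1+0.094)^t    t·PV        t(t+1)·PV
  1       625.00       571.2980       571.2980       1,142.5960
  2       625.00       522.2102     1,044.4205       3,133.2614
  3       625.00       477.3402     1,432.0207       5,728.0829
  4    25,625.00    17,889.3510    71,557.4041     357,787.0207
  Σ                 19,460.1995    74,605.1433     367,790.9609
P = 19,460.1995; D_Mac = 3.83373 yrs; D_mod = 3.50432 yrs; C = 15.79134.
Duration effect: -3.50432 × (+0.014) = -0.049061
Convexity effect: 0.5 × 15.79134 × (0.014)² = +0.0015476
ΔP/P ≈ -0.049061 + 0.0015476 = -0.047513 = -4.7513%.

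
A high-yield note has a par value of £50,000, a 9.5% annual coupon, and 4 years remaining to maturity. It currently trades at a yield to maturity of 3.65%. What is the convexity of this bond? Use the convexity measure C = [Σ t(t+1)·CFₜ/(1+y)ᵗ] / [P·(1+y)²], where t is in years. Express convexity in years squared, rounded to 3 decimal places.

With y = 0.0365:
  t   CF        PV=CF/(1+0.0365)^t    t·PV        t(t+1)·PV
  1     4,750.00     4,582.7303     4,582.7303       9,165.4607
  2     4,750.00     4,421.3510     8,842.7021      26,528.1062
  3     4,750.00     4,265.6546    12,796.9639      51,187.8556
  4    54,750.00    47,435.8730   189,743.4921     948,717.4603
  Σ                 60,705.6090   215,965.8884   1,035,598.8828
P = 60,705.6090.
Convexity = Σ t(t+1)·PV / [P·(1+y)²] = 1,035,598.8828 / (60,705.6090 × 1.074332) = 15.87904.

15.879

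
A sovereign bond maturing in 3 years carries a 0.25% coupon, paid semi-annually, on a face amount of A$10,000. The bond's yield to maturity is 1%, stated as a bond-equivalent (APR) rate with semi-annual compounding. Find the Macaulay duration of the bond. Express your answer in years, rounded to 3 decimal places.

2.991 years

Periodic yield y = 0.005. Discount each cash flow and weight by its period:
  t   CF        PV=CF/(1+0.005)^t    t·PV
  1        12.50        12.4378        12.4378
  2        12.50        12.3759        24.7519
  3        12.50        12.3144        36.9431
  4        12.50        12.2531        49.0124
  5        12.50        12.1921        60.9607
  6    10,012.50     9,717.3123    58,303.8735
  Σ                  9,778.8856    58,487.9793
Price P = Σ PV = 9,778.8856.
Macaulay duration = Σ(t·PV) / P = 58,487.9793 / 9,778.8856 = 5.98105 half-year periods.
In years: 5.98105 / 2 = 2.99052 years.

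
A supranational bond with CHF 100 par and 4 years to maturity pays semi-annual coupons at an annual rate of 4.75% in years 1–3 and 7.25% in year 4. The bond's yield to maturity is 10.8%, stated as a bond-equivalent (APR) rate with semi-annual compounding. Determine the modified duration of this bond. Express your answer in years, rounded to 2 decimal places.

3.46 years

Periodic yield y = 0.054. First find Macaulay duration:
  t   CF        PV=CF/(1+0.054)^t    t·PV
  1        2.375         2.2533         2.2533
  2        2.375         2.1379         4.2758
  3        2.375         2.0283         6.0850
  4        2.375         1.9244         7.6977
  5        2.375         1.8258         9.1292
  6        2.375         1.7323        10.3937
  7        3.625         2.5086        17.5599
  8      103.625        68.0361       544.2891
  Σ                     82.4468       601.6837
P = 82.4468; Macaulay duration = 601.6837 / 82.4468 = 7.29784 half-year periods = 3.64892 years.
Modified duration = D_Mac / (1 + y) = 3.64892 / 1.054 = 3.46198 years.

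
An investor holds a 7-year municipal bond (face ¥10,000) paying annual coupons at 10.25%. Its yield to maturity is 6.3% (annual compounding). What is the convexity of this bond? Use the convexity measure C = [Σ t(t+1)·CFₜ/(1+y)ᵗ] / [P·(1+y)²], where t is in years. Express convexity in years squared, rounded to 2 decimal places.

With y = 0.063:
  t   CF        PV=CF/(1+0.063)^t    t·PV        t(t+1)·PV
  1     1,025.00       964.2521       964.2521       1,928.5042
  2     1,025.00       907.1045     1,814.2091       5,442.6272
  3     1,025.00       853.3439     2,560.0316      10,240.1264
  4     1,025.00       802.7694     3,211.0776      16,055.3879
  5     1,025.00       755.1923     3,775.9614      22,655.7685
  6     1,025.00       710.4349     4,262.6093      29,838.2651
  7    11,025.00     7,188.6236    50,320.3654     402,562.9236
  Σ                 12,181.7207    66,908.5065     488,723.6029
P = 12,181.7207.
Convexity = Σ t(t+1)·PV / [P·(1+y)²] = 488,723.6029 / (12,181.7207 × 1.129969) = 35.50489.

35.50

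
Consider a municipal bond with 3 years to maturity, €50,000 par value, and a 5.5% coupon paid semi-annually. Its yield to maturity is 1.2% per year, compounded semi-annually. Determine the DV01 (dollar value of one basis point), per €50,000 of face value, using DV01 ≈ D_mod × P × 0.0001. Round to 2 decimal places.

Periodic yield y = 0.006.
  t   CF        PV=CF/(1+0.006)^t    t·PV
  1     1,375.00     1,366.7992     1,366.7992
  2     1,375.00     1,358.6473     2,717.2946
  3     1,375.00     1,350.5441     4,051.6322
  4     1,375.00     1,342.4891     5,369.9565
  5     1,375.00     1,334.4822     6,672.4111
  6    51,375.00    49,563.7264   297,382.3581
  Σ                 56,316.6883   317,560.4518
P = 56,316.6883; D_Mac = 5.63883 half-year periods = 2.81942 yrs; D_mod = 2.80260 yrs.
DV01 ≈ 2.80260 × 56,316.6883 × 0.0001 = 15.783323.

€15.78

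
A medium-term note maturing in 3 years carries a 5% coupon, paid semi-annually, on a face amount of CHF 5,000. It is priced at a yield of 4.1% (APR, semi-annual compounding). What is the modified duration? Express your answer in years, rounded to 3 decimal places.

Periodic yield y = 0.0205. First find Macaulay duration:
  t   CF        PV=CF/(1+0.0205)^t    t·PV
  1       125.00       122.4890       122.4890
  2       125.00       120.0284       240.0568
  3       125.00       117.6172       352.8517
  4       125.00       115.2545       461.0181
  5       125.00       112.9393       564.6963
  6     5,125.00     4,537.4914    27,224.9484
  Σ                  5,125.8198    28,966.0603
P = 5,125.8198; Macaulay duration = 28,966.0603 / 5,125.8198 = 5.65101 half-year periods = 2.82551 years.
Modified duration = D_Mac / (1 + y) = 2.82551 / 1.0205 = 2.76875 years.

2.769 years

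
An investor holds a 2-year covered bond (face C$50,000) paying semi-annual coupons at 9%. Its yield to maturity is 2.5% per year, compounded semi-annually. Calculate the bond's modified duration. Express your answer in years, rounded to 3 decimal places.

1.859 years

Periodic yield y = 0.0125. First find Macaulay duration:
  t   CF        PV=CF/(1+0.0125)^t    t·PV
  1     2,250.00     2,222.2222     2,222.2222
  2     2,250.00     2,194.7874     4,389.5748
  3     2,250.00     2,167.6912     6,503.0737
  4    52,250.00    49,717.1434   198,868.5735
  Σ                 56,301.8442   211,983.4442
P = 56,301.8442; Macaulay duration = 211,983.4442 / 56,301.8442 = 3.76512 half-year periods = 1.88256 years.
Modified duration = D_Mac / (1 + y) = 1.88256 / 1.0125 = 1.85932 years.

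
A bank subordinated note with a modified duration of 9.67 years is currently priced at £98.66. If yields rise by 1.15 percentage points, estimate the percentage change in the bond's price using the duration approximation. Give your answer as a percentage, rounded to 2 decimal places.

-11.12%

Duration approximation: ΔP/P ≈ -D_mod · Δy = -9.67 × (+0.0115) = -0.111205.
As a percentage: -11.1205%.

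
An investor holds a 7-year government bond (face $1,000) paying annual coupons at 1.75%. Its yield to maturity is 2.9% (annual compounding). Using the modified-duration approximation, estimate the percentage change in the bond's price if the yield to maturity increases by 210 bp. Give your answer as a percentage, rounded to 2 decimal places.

Periodic yield y = 0.029. Modified duration first:
  t   CF        PV=CF/(1+0.029)^t    t·PV
  1        17.50        17.0068        17.0068
  2        17.50        16.5275        33.0550
  3        17.50        16.0617        48.1851
  4        17.50        15.6091        62.4362
  5        17.50        15.1691        75.8457
  6        17.50        14.7416        88.4498
  7     1,017.50       832.9651     5,830.7556
  Σ                    928.0809     6,155.7343
P = 928.0809; D_Mac = 6.63276 yrs; D_mod = 6.63276/(1+0.029) = 6.44583 yrs.
ΔP/P ≈ -D_mod · Δy = -6.44583 × (+0.021) = -0.135362 = -13.5362%.

-13.54%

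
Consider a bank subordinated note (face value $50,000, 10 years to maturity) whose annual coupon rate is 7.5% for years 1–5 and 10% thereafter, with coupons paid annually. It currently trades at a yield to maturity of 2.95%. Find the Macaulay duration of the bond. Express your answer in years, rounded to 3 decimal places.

7.820 years

Periodic yield y = 0.0295. Discount each cash flow and weight by its year:
  t   CF        PV=CF/(1+0.0295)^t    t·PV
  1     3,750.00     3,642.5449     3,642.5449
  2     3,750.00     3,538.1689     7,076.3379
  3     3,750.00     3,436.7838    10,310.3515
  4     3,750.00     3,338.3039    13,353.2154
  5     3,750.00     3,242.6458    16,213.2290
  6     5,000.00     4,199.6384    25,197.8304
  7     5,000.00     4,079.2991    28,555.0936
  8     5,000.00     3,962.4080    31,699.2644
  9     5,000.00     3,848.8665    34,639.7984
  10   55,000.00    41,124.3626   411,243.6262
  Σ                 74,413.0220   581,931.2916
Price P = Σ PV = 74,413.0220.
Macaulay duration = Σ(t·PV) / P = 581,931.2916 / 74,413.0220 = 7.82029 years.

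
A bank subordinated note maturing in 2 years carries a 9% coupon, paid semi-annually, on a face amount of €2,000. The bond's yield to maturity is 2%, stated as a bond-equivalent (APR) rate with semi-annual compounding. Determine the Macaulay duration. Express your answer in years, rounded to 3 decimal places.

1.883 years

Periodic yield y = 0.01. Discount each cash flow and weight by its period:
  t   CF        PV=CF/(1+0.01)^t    t·PV
  1        90.00        89.1089        89.1089
  2        90.00        88.2266       176.4533
  3        90.00        87.3531       262.0593
  4     2,090.00     2,008.4489     8,033.7957
  Σ                  2,273.1376     8,561.4172
Price P = Σ PV = 2,273.1376.
Macaulay duration = Σ(t·PV) / P = 8,561.4172 / 2,273.1376 = 3.76634 half-year periods.
In years: 3.76634 / 2 = 1.88317 years.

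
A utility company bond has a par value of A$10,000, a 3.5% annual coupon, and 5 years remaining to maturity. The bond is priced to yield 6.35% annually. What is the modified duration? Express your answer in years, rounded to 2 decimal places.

4.37 years

Periodic yield y = 0.0635. First find Macaulay duration:
  t   CF        PV=CF/(1+0.0635)^t    t·PV
  1       350.00       329.1020       329.1020
  2       350.00       309.4518       618.9037
  3       350.00       290.9749       872.9248
  4       350.00       273.6012     1,094.4050
  5    10,350.00     7,607.6912    38,038.4562
  Σ                  8,810.8213    40,953.7916
P = 8,810.8213; Macaulay duration = 40,953.7916 / 8,810.8213 = 4.64812 years.
Modified duration = D_Mac / (1 + y) = 4.64812 / 1.0635 = 4.37059 years.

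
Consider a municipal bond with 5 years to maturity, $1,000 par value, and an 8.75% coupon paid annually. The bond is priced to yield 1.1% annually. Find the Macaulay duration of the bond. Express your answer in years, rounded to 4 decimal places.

Periodic yield y = 0.011. Discount each cash flow and weight by its year:
  t   CF        PV=CF/(1+0.011)^t    t·PV
  1        87.50        86.5480        86.5480
  2        87.50        85.6063       171.2126
  3        87.50        84.6749       254.0246
  4        87.50        83.7536       335.0144
  5     1,087.50     1,029.6117     5,148.0587
  Σ                  1,370.1945     5,994.8583
Price P = Σ PV = 1,370.1945.
Macaulay duration = Σ(t·PV) / P = 5,994.8583 / 1,370.1945 = 4.37519 years.

4.3752 years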